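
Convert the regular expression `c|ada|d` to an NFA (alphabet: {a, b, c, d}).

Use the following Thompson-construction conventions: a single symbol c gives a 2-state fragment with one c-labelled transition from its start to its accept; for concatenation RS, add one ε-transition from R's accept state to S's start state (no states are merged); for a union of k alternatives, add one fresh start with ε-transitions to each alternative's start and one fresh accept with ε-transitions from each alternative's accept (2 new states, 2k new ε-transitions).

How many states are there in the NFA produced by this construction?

12

By structural recursion:
Each of the 5 symbol leaves contributes a 2-state fragment.
  ada = 6 states
  c|ada|d = 12 states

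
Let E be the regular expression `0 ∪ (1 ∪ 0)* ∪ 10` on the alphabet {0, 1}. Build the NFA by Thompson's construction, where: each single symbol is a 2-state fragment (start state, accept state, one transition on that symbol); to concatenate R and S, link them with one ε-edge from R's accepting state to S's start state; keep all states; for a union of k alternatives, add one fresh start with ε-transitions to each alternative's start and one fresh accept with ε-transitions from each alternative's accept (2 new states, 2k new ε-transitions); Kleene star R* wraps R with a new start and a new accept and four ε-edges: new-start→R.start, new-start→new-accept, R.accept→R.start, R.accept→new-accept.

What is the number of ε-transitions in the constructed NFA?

Recursing over subexpressions:
Each of the 5 symbol leaves contributes 0 ε-transitions.
  1 ∪ 0 : 4 ε-transitions
  (1 ∪ 0)* : 8 ε-transitions
  10 : 1 ε-transition
  0 ∪ (1 ∪ 0)* ∪ 10 : 15 ε-transitions

15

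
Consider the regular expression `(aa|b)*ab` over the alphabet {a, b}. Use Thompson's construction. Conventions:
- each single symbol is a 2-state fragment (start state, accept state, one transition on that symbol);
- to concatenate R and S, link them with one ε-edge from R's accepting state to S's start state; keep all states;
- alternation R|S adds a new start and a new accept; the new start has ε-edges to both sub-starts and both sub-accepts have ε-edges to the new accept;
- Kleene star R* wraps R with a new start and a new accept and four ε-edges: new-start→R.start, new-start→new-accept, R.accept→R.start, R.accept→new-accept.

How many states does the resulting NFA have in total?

Recursing over subexpressions:
Each of the 5 symbol leaves contributes a 2-state fragment.
  aa : 4 states
  aa|b : 8 states
  (aa|b)* : 10 states
  (aa|b)*ab : 14 states

14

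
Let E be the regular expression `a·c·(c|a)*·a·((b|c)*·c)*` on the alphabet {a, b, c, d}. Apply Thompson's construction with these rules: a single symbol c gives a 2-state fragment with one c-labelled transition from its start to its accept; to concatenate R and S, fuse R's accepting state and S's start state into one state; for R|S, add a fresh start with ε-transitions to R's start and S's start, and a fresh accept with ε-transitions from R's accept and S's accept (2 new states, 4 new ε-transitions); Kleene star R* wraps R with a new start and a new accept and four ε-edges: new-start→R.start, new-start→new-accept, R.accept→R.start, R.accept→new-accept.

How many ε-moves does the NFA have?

Building bottom-up:
Each of the 8 symbol leaves contributes 0 ε-transitions.
  c|a : 4 ε-transitions
  (c|a)* : 8 ε-transitions
  b|c : 4 ε-transitions
  (b|c)* : 8 ε-transitions
  (b|c)*·c : 8 ε-transitions
  ((b|c)*·c)* : 12 ε-transitions
  a·c·(c|a)*·a·((b|c)*·c)* : 20 ε-transitions

20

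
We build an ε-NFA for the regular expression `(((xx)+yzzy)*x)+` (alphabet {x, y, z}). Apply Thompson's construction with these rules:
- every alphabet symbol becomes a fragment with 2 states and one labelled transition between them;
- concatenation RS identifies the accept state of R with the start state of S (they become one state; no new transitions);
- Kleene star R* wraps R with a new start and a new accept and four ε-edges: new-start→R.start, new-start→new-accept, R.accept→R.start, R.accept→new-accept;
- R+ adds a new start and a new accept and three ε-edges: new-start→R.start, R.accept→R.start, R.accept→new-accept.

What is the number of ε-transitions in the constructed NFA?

10

Bottom-up over the parse tree:
Each of the 7 symbol leaves contributes 0 ε-transitions.
  xx — 0 ε-transitions
  (xx)+ — 3 ε-transitions
  (xx)+yzzy — 3 ε-transitions
  ((xx)+yzzy)* — 7 ε-transitions
  ((xx)+yzzy)*x — 7 ε-transitions
  (((xx)+yzzy)*x)+ — 10 ε-transitions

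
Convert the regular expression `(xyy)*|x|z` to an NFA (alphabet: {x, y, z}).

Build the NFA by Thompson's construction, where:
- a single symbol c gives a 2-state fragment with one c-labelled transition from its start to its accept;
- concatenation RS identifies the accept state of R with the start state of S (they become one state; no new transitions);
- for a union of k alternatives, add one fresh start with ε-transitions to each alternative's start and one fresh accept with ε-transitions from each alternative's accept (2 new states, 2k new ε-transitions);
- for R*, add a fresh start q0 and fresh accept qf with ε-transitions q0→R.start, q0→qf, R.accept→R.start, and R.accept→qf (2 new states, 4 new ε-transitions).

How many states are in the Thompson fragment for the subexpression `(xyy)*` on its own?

Fragment for `(xyy)*`:
Each of the 3 symbol leaves contributes a 2-state fragment.
  xyy → 4 states
  (xyy)* → 6 states

6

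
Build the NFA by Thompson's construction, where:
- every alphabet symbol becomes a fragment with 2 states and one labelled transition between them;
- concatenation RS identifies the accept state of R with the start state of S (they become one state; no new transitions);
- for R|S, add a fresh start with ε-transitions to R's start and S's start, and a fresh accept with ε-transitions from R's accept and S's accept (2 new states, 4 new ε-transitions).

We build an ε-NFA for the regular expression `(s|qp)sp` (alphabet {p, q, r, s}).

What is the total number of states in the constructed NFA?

9

By structural recursion:
Each of the 5 symbol leaves contributes a 2-state fragment.
  qp — 3 states
  s|qp — 7 states
  (s|qp)sp — 9 states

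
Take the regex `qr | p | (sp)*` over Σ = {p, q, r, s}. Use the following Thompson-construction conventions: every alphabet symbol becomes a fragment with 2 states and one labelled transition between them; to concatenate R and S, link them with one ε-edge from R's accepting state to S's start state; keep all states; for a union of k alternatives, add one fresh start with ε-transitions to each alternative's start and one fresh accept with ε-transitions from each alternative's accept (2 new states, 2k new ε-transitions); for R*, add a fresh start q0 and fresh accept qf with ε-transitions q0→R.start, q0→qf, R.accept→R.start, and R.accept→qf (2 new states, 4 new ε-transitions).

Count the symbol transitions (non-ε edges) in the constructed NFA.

Building bottom-up:
Each of the 5 symbol leaves contributes exactly 1 symbol transition.
  qr : 2 symbol transitions
  sp : 2 symbol transitions
  (sp)* : 2 symbol transitions
  qr | p | (sp)* : 5 symbol transitions

5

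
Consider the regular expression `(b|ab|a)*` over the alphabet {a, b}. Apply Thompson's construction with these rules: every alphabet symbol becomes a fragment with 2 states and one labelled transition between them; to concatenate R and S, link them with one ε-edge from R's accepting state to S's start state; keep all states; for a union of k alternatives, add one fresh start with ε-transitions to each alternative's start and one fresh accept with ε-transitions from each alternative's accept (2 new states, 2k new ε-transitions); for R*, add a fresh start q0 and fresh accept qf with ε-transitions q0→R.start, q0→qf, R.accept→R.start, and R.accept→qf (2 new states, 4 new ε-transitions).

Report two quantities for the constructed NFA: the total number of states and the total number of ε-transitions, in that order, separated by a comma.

Building bottom-up:
Each of the 4 symbol leaves contributes 2 states and 0 ε-transitions.
  ab — 4 states, 1 ε-transition
  b|ab|a — 10 states, 7 ε-transitions
  (b|ab|a)* — 12 states, 11 ε-transitions

12, 11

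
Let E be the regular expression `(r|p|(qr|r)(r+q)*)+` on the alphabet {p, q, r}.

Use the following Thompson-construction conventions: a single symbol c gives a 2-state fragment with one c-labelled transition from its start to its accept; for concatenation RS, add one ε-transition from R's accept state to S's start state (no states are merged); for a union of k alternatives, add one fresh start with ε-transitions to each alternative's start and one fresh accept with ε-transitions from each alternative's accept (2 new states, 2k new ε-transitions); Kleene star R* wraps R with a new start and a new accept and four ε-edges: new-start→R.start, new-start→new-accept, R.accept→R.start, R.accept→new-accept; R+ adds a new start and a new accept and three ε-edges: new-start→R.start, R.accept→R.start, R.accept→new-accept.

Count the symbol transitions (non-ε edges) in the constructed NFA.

Bottom-up over the parse tree:
Each of the 7 symbol leaves contributes exactly 1 symbol transition.
  qr = 2 symbol transitions
  qr|r = 3 symbol transitions
  r+ = 1 symbol transition
  r+q = 2 symbol transitions
  (r+q)* = 2 symbol transitions
  (qr|r)(r+q)* = 5 symbol transitions
  r|p|(qr|r)(r+q)* = 7 symbol transitions
  (r|p|(qr|r)(r+q)*)+ = 7 symbol transitions

7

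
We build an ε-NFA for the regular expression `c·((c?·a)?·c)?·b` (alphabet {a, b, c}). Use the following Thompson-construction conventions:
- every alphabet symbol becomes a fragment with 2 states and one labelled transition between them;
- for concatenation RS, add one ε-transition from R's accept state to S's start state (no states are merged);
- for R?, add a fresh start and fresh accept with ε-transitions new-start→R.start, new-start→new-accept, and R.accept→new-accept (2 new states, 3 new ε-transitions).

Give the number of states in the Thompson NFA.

By structural recursion:
Each of the 5 symbol leaves contributes a 2-state fragment.
  c? : 4 states
  c?·a : 6 states
  (c?·a)? : 8 states
  (c?·a)?·c : 10 states
  ((c?·a)?·c)? : 12 states
  c·((c?·a)?·c)?·b : 16 states

16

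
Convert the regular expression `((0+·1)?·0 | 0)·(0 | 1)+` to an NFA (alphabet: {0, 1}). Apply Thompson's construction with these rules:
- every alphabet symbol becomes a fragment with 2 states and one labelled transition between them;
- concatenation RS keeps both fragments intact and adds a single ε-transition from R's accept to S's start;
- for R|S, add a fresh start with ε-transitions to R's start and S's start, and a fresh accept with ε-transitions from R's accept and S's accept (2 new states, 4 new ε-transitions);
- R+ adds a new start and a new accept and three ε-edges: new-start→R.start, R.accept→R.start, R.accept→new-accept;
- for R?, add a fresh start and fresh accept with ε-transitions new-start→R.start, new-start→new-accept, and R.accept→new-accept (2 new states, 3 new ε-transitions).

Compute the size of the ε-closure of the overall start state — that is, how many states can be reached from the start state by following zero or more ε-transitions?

Compute the ε-closure size of each fragment's start state recursively; a symbol fragment's start has no outgoing ε-edge, so its closure is just itself (size 1).
  0+ — new start ε-reaches only the body's start; the new accept needs a symbol first: |ε-closure| = 1 + 1 = 2
  0+·1 — same as the first factor's closure: |ε-closure| = 2
  (0+·1)? — |ε-closure| = 1 (new start) + 2 (body) + 1 (new accept, via ε) = 4
  (0+·1)?·0 — |ε-closure| = 4 + 1 = 5 (closure spills across the concat boundary because the left factor accepts ε)
  (0+·1)?·0 | 0 — new start ε-reaches every alternative's start; none of them accept ε, so the new accept is not reached: |ε-closure| = 1 + 5 + 1 = 7
  0 | 1 — new start ε-reaches every alternative's start; none of them accept ε, so the new accept is not reached: |ε-closure| = 1 + 1 + 1 = 3
  (0 | 1)+ — |ε-closure| = 1 + 3 = 4 (the body doesn't accept ε, so the new accept is not reached)
  ((0+·1)?·0 | 0)·(0 | 1)+ — |ε-closure| equals the left operand's closure size = 7 (its accept is not ε-reachable, so the closure stops there)

7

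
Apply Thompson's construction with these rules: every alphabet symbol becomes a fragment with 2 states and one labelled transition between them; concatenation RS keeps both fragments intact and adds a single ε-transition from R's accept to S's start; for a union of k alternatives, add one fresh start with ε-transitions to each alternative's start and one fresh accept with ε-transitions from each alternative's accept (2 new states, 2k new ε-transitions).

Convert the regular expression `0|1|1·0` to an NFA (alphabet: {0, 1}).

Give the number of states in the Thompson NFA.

Per subexpression:
Each of the 4 symbol leaves contributes a 2-state fragment.
  1·0 = 4 states
  0|1|1·0 = 10 states

10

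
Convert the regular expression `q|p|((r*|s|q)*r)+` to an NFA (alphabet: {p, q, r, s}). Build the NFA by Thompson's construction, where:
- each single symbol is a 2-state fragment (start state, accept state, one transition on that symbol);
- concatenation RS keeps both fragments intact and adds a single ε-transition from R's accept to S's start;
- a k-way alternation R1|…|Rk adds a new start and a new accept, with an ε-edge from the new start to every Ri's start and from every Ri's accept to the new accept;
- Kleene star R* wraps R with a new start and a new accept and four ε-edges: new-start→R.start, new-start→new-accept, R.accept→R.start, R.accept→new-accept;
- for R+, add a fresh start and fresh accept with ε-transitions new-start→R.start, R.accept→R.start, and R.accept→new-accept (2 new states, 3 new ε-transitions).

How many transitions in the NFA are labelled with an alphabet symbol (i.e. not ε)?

By structural recursion:
Each of the 6 symbol leaves contributes exactly 1 symbol transition.
  r* → 1 symbol transition
  r*|s|q → 3 symbol transitions
  (r*|s|q)* → 3 symbol transitions
  (r*|s|q)*r → 4 symbol transitions
  ((r*|s|q)*r)+ → 4 symbol transitions
  q|p|((r*|s|q)*r)+ → 6 symbol transitions

6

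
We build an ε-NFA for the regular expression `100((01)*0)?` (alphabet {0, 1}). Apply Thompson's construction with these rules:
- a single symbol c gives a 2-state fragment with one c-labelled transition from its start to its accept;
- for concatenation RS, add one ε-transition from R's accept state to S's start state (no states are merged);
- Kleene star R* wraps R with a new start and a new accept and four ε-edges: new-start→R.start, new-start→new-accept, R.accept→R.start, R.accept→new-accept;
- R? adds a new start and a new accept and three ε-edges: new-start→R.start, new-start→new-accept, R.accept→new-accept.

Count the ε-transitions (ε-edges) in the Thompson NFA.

12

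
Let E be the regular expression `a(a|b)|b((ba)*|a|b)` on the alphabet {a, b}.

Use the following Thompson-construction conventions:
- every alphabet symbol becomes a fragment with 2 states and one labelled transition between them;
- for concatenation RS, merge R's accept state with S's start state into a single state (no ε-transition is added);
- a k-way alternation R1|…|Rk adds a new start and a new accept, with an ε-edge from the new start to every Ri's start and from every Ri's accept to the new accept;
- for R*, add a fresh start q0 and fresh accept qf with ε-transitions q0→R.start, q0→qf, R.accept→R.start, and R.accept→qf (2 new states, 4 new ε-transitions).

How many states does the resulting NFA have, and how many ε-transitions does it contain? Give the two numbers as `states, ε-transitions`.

21, 18

Building bottom-up:
Each of the 8 symbol leaves contributes 2 states and 0 ε-transitions.
  a|b → 6 states, 4 ε-transitions
  a(a|b) → 7 states, 4 ε-transitions
  ba → 3 states, 0 ε-transitions
  (ba)* → 5 states, 4 ε-transitions
  (ba)*|a|b → 11 states, 10 ε-transitions
  b((ba)*|a|b) → 12 states, 10 ε-transitions
  a(a|b)|b((ba)*|a|b) → 21 states, 18 ε-transitions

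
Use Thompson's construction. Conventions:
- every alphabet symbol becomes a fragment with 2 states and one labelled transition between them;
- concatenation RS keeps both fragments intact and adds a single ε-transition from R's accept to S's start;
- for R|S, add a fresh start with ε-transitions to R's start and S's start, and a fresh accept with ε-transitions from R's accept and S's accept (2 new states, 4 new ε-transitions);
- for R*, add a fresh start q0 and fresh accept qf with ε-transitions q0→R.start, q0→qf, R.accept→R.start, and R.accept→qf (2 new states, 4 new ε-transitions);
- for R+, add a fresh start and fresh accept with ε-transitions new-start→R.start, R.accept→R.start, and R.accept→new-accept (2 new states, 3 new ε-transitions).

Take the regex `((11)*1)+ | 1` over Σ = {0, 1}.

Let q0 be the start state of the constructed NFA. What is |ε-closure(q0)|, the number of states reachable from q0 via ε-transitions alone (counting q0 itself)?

7

Let C(F) = |ε-closure(F.start)| within fragment F, and note whether F accepts ε. Symbol fragments have C = 1 and do not accept ε. Then:
  11 : same as the first factor's closure: C = 1
  (11)* : C = 1 (new start) + 1 (body) + 1 (new accept) = 3
  (11)*1 : the left operand accepts ε, so the closure extends into the next operand (via the concat ε-link); C = 3 + 1 = 4
  ((11)*1)+ : new start ε-reaches only the body's start; the new accept needs a symbol first: C = 1 + 4 = 5
  ((11)*1)+ | 1 : C = 1 + 5 + 1 = 7 (the new accept is not ε-reachable since no branch accepts ε)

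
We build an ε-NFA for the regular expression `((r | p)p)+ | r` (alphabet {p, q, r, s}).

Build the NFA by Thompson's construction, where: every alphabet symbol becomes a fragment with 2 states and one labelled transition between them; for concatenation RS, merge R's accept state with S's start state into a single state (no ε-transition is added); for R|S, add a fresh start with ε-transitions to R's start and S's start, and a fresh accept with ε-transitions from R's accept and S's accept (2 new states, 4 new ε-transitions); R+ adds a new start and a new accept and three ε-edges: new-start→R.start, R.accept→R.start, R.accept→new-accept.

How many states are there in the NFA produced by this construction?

13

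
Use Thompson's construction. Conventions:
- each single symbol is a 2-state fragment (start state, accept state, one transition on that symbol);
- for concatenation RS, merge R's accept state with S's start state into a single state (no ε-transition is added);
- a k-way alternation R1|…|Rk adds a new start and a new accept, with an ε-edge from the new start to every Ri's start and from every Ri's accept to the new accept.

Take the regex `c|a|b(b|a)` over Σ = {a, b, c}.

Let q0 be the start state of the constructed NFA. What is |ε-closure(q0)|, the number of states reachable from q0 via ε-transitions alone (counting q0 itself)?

4

Work bottom-up. For each fragment F, track |ε-closure(F.start)| and whether F's accept lies in that closure (i.e. whether F accepts ε). A single-symbol fragment has closure size 1 and does not accept ε.
  b|a : new start ε-reaches every alternative's start; none of them accept ε, so the new accept is not reached: |closure| = 1 + 1 + 1 = 3
  b(b|a) : same as the first factor's closure: |closure| = 1
  c|a|b(b|a) : new start ε-reaches every alternative's start; none of them accept ε, so the new accept is not reached: |closure| = 1 + 1 + 1 + 1 = 4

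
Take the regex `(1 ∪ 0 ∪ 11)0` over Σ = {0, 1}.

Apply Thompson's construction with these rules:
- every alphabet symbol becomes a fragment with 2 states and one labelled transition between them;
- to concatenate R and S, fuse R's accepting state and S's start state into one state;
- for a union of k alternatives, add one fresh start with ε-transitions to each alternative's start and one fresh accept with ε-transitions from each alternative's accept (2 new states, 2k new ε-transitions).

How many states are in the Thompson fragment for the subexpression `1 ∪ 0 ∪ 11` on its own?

9

Fragment for `1 ∪ 0 ∪ 11`:
Each of the 4 symbol leaves contributes a 2-state fragment.
  11 → 3 states
  1 ∪ 0 ∪ 11 → 9 states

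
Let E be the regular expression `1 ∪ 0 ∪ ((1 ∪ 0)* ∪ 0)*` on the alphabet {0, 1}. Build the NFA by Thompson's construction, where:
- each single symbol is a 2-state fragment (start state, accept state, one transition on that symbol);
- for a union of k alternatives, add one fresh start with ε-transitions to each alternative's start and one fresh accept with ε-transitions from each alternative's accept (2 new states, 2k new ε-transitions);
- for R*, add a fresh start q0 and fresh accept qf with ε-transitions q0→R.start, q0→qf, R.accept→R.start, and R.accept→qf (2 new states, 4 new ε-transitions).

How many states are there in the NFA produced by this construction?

By structural recursion:
Each of the 5 symbol leaves contributes a 2-state fragment.
  1 ∪ 0 — 6 states
  (1 ∪ 0)* — 8 states
  (1 ∪ 0)* ∪ 0 — 12 states
  ((1 ∪ 0)* ∪ 0)* — 14 states
  1 ∪ 0 ∪ ((1 ∪ 0)* ∪ 0)* — 20 states

20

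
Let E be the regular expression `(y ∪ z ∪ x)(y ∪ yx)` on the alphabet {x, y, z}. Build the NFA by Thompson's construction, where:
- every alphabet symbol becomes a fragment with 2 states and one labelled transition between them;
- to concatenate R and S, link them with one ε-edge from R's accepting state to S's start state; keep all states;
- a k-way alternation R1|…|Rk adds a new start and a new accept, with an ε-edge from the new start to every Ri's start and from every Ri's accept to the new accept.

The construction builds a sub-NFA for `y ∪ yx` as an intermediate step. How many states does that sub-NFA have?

Fragment for `y ∪ yx`:
Each of the 3 symbol leaves contributes a 2-state fragment.
  yx — 4 states
  y ∪ yx — 8 states

8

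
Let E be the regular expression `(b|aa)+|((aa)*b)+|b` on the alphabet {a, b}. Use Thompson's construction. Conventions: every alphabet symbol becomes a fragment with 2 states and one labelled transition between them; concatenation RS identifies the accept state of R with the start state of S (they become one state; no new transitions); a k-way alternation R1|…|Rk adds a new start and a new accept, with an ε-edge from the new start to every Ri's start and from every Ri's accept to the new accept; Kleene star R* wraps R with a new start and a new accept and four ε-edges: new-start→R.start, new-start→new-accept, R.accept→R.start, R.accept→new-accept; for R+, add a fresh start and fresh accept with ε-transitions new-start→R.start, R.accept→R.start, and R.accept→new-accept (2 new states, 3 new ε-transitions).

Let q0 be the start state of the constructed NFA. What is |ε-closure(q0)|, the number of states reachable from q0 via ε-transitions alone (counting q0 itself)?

10

Let C(F) = |ε-closure(F.start)| within fragment F, and note whether F accepts ε. Symbol fragments have C = 1 and do not accept ε. Then:
  aa : same as the first factor's closure: |closure| = 1
  b|aa : new start ε-reaches every alternative's start; none of them accept ε, so the new accept is not reached: |closure| = 1 + 1 + 1 = 3
  (b|aa)+ : new start ε-reaches only the body's start; the new accept needs a symbol first: |closure| = 1 + 3 = 4
  aa : |closure| equals the left operand's closure size = 1 (its accept is not ε-reachable, so the closure stops there)
  (aa)* : the star's fresh start ε-reaches both the body's start and the fresh accept: |closure| = 2 + 1 = 3
  (aa)*b : |closure| = 3 + (1−1) = 3 (closure spills across the concat boundary because the left factor accepts ε)
  ((aa)*b)+ : |closure| = 1 + 3 = 4 (the body doesn't accept ε, so the new accept is not reached)
  (b|aa)+|((aa)*b)+|b : |closure| = 1 + 4 + 4 + 1 = 10 (the new accept is not ε-reachable since no branch accepts ε)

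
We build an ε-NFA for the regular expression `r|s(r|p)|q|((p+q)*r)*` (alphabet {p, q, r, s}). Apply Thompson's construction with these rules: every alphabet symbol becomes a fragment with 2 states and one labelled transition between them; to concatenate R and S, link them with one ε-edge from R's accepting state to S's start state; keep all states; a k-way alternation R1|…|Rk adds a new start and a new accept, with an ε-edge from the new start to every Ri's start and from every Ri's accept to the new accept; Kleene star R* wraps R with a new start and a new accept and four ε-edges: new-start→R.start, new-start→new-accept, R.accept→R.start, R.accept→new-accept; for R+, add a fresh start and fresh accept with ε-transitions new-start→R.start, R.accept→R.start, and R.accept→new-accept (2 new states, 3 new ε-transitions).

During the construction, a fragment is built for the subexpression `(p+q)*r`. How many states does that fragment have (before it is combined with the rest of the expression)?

Fragment for `(p+q)*r`:
Each of the 3 symbol leaves contributes a 2-state fragment.
  p+ : 4 states
  p+q : 6 states
  (p+q)* : 8 states
  (p+q)*r : 10 states

10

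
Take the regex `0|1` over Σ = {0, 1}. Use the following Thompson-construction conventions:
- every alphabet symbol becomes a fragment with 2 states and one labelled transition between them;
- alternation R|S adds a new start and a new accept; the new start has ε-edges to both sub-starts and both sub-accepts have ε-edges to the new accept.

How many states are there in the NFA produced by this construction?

Per subexpression:
Each of the 2 symbol leaves contributes a 2-state fragment.
  0|1 : 6 states

6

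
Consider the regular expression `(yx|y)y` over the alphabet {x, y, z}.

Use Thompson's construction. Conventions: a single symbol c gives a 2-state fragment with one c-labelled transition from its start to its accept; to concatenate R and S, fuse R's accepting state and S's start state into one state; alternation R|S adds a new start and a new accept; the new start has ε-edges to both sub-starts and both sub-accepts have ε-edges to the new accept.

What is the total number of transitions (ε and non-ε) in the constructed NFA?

Building bottom-up:
Each of the 4 symbol leaves contributes 1 transition (1 symbol, 0 ε).
  yx → 2 transitions (2 symbol, 0 ε)
  yx|y → 7 transitions (3 symbol, 4 ε)
  (yx|y)y → 8 transitions (4 symbol, 4 ε)

8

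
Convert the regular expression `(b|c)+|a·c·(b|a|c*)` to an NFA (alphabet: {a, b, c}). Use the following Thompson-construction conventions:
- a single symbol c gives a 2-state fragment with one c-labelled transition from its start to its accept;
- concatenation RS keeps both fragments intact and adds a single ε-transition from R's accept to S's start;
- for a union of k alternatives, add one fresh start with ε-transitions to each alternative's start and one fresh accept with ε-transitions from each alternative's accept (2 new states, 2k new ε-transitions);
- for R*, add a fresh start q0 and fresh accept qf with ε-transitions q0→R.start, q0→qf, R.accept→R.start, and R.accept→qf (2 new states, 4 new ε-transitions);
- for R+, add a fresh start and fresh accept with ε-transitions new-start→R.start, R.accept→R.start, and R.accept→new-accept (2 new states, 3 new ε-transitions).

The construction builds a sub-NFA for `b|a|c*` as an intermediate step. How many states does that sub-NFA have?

10

Fragment for `b|a|c*`:
Each of the 3 symbol leaves contributes a 2-state fragment.
  c* : 4 states
  b|a|c* : 10 states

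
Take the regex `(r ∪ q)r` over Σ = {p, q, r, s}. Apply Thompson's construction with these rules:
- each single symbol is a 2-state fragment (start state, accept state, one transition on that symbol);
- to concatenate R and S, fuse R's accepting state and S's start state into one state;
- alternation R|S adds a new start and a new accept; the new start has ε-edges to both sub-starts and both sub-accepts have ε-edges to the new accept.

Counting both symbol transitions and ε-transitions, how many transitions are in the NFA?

Bottom-up over the parse tree:
Each of the 3 symbol leaves contributes 1 transition (1 symbol, 0 ε).
  r ∪ q = 6 transitions (2 symbol, 4 ε)
  (r ∪ q)r = 7 transitions (3 symbol, 4 ε)

7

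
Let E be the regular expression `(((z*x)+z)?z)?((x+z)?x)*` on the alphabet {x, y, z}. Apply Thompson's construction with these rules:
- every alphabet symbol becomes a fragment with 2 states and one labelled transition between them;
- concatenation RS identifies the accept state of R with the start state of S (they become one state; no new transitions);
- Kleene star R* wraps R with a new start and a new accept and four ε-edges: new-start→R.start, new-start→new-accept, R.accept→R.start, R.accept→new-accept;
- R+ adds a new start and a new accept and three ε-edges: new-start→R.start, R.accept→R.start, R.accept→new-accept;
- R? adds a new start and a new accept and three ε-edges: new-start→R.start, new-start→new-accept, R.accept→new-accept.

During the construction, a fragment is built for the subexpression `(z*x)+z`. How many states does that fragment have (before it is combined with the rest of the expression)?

8

Fragment for `(z*x)+z`:
Each of the 3 symbol leaves contributes a 2-state fragment.
  z* — 4 states
  z*x — 5 states
  (z*x)+ — 7 states
  (z*x)+z — 8 states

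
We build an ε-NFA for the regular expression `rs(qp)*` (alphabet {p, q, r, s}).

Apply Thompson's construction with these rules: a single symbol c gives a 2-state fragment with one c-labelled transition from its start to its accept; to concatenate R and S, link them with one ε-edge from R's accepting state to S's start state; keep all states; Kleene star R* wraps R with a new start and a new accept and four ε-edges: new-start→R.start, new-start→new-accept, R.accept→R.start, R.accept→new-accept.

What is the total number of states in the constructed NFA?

By structural recursion:
Each of the 4 symbol leaves contributes a 2-state fragment.
  qp : 4 states
  (qp)* : 6 states
  rs(qp)* : 10 states

10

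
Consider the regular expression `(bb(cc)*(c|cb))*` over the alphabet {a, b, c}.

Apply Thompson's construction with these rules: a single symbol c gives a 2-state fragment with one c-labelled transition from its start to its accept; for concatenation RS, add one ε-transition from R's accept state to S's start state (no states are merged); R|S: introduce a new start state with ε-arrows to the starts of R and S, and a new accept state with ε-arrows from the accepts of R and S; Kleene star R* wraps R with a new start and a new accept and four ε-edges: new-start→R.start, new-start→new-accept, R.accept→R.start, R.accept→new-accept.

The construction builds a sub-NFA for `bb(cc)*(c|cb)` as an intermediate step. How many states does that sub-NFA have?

Fragment for `bb(cc)*(c|cb)`:
Each of the 7 symbol leaves contributes a 2-state fragment.
  cc → 4 states
  (cc)* → 6 states
  cb → 4 states
  c|cb → 8 states
  bb(cc)*(c|cb) → 18 states

18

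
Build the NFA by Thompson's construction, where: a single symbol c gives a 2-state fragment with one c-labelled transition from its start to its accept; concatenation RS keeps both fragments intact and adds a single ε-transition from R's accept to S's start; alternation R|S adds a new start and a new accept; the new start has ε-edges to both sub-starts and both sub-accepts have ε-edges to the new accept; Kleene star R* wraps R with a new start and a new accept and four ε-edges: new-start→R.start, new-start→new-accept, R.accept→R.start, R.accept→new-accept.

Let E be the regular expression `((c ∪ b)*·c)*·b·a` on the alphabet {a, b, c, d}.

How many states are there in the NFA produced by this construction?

16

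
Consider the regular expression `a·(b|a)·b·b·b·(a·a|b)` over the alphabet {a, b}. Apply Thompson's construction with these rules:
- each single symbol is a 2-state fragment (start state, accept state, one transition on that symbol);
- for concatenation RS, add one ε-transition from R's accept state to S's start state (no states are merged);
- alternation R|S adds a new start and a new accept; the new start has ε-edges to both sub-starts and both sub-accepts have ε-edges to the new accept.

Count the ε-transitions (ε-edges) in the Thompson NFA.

Bottom-up over the parse tree:
Each of the 9 symbol leaves contributes 0 ε-transitions.
  b|a → 4 ε-transitions
  a·a → 1 ε-transition
  a·a|b → 5 ε-transitions
  a·(b|a)·b·b·b·(a·a|b) → 14 ε-transitions

14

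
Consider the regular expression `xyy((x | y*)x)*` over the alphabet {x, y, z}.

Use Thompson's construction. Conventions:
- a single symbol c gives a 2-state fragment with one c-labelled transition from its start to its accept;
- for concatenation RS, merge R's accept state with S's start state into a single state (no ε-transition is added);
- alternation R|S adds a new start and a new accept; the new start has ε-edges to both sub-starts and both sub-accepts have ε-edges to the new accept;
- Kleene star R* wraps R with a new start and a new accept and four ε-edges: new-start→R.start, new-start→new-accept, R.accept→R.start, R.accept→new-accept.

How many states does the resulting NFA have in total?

14

Bottom-up over the parse tree:
Each of the 6 symbol leaves contributes a 2-state fragment.
  y* : 4 states
  x | y* : 8 states
  (x | y*)x : 9 states
  ((x | y*)x)* : 11 states
  xyy((x | y*)x)* : 14 states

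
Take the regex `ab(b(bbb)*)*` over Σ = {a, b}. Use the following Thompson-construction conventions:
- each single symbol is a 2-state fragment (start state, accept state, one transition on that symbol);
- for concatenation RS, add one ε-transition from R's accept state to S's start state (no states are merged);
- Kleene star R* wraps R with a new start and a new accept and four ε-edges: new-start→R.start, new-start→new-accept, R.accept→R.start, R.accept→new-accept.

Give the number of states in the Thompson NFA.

Building bottom-up:
Each of the 6 symbol leaves contributes a 2-state fragment.
  bbb = 6 states
  (bbb)* = 8 states
  b(bbb)* = 10 states
  (b(bbb)*)* = 12 states
  ab(b(bbb)*)* = 16 states

16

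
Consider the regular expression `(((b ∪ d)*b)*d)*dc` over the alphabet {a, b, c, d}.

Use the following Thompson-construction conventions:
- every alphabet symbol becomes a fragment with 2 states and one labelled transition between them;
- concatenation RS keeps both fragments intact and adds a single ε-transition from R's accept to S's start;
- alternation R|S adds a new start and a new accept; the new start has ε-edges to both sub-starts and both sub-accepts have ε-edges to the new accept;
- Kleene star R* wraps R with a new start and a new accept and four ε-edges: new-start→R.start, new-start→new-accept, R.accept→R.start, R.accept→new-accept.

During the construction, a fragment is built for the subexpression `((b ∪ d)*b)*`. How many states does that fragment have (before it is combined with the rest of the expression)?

Fragment for `((b ∪ d)*b)*`:
Each of the 3 symbol leaves contributes a 2-state fragment.
  b ∪ d = 6 states
  (b ∪ d)* = 8 states
  (b ∪ d)*b = 10 states
  ((b ∪ d)*b)* = 12 states

12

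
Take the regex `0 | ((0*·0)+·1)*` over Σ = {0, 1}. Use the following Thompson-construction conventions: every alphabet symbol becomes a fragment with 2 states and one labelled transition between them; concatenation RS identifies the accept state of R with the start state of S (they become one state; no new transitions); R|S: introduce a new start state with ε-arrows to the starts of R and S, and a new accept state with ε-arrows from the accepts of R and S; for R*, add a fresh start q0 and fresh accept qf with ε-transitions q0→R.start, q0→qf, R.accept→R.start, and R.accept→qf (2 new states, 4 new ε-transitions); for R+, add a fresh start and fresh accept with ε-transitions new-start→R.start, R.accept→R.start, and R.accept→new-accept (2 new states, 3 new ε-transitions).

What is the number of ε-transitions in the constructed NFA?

15

Recursing over subexpressions:
Each of the 4 symbol leaves contributes 0 ε-transitions.
  0* — 4 ε-transitions
  0*·0 — 4 ε-transitions
  (0*·0)+ — 7 ε-transitions
  (0*·0)+·1 — 7 ε-transitions
  ((0*·0)+·1)* — 11 ε-transitions
  0 | ((0*·0)+·1)* — 15 ε-transitions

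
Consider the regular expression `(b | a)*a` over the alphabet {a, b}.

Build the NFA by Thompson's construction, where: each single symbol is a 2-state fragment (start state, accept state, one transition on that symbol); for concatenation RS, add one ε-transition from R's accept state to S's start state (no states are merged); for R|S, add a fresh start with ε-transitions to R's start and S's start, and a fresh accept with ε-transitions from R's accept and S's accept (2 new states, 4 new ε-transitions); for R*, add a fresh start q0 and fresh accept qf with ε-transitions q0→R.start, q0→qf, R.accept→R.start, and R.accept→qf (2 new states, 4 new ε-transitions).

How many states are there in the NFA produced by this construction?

Per subexpression:
Each of the 3 symbol leaves contributes a 2-state fragment.
  b | a : 6 states
  (b | a)* : 8 states
  (b | a)*a : 10 states

10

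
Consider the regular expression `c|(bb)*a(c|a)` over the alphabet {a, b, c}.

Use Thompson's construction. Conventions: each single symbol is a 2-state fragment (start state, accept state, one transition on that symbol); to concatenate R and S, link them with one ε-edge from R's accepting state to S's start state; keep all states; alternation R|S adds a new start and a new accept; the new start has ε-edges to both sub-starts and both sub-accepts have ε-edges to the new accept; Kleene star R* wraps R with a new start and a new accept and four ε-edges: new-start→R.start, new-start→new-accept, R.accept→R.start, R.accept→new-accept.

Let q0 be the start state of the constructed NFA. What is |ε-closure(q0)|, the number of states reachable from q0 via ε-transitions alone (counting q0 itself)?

6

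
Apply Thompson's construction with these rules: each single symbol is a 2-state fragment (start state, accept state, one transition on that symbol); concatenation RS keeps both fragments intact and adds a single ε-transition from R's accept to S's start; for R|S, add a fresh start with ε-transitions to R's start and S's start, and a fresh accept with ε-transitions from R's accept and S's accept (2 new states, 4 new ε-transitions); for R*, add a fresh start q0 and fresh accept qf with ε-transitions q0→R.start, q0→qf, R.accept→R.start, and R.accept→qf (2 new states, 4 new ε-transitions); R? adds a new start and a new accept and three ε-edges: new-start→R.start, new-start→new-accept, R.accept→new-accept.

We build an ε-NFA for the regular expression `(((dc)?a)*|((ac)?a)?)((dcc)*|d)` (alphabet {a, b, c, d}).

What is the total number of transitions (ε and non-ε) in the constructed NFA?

Per subexpression:
Each of the 10 symbol leaves contributes 1 transition (1 symbol, 0 ε).
  dc : 3 transitions (2 symbol, 1 ε)
  (dc)? : 6 transitions (2 symbol, 4 ε)
  (dc)?a : 8 transitions (3 symbol, 5 ε)
  ((dc)?a)* : 12 transitions (3 symbol, 9 ε)
  ac : 3 transitions (2 symbol, 1 ε)
  (ac)? : 6 transitions (2 symbol, 4 ε)
  (ac)?a : 8 transitions (3 symbol, 5 ε)
  ((ac)?a)? : 11 transitions (3 symbol, 8 ε)
  ((dc)?a)*|((ac)?a)? : 27 transitions (6 symbol, 21 ε)
  dcc : 5 transitions (3 symbol, 2 ε)
  (dcc)* : 9 transitions (3 symbol, 6 ε)
  (dcc)*|d : 14 transitions (4 symbol, 10 ε)
  (((dc)?a)*|((ac)?a)?)((dcc)*|d) : 42 transitions (10 symbol, 32 ε)

42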